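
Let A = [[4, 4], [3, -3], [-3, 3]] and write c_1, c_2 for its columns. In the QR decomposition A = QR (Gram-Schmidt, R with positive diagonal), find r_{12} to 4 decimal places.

c_1 = (4, 3, -3); ‖c_1‖ = 5.8310, so q_1 = (0.6860, 0.5145, -0.5145).
r_{12} = q_1·c_2 = -0.3430.

r_{12} = -0.3430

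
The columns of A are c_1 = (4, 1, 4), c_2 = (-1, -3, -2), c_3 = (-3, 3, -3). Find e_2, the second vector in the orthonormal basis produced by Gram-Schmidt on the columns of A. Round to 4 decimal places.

e_2 = (0.3053, -0.9498, -0.0678)

e_1 = c_1/‖c_1‖ = (4, 1, 4)/5.7446 = (0.6963, 0.1741, 0.6963).
r_{12} = e_1·c_2 = -2.6112.
u_2 = c_2 + 2.6112·e_1 = (0.8182, -2.5455, -0.1818).
‖u_2‖ = 2.6799, so e_2 = (0.3053, -0.9498, -0.0678).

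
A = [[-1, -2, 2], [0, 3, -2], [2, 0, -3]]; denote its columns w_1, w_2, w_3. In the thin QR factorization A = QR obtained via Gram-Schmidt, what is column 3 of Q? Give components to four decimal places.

w_1 = (-1, 0, 2); ‖w_1‖ = 2.2361, so e_1 = (-0.4472, 0.0000, 0.8944).
e_1·w_2 = (-0.4472)·(-2) + 0.0000·3 + 0.8944·0 = 0.8944.
u_2 = w_2 − 0.8944·e_1 = (-1.6000, 3.0000, -0.8000).
‖u_2‖ = 3.4928, so e_2 = (-0.4581, 0.8589, -0.2290).
e_1·w_3 = (-0.4472)·2 + 0.0000·(-2) + 0.8944·(-3) = -3.5777; e_2·w_3 = (-0.4581)·2 + 0.8589·(-2) + (-0.2290)·(-3) = -1.9468.
u_3 = w_3 + 3.5777·e_1 + 1.9468·e_2 = (-0.4918, -0.3279, -0.2459).
‖u_3‖ = 0.6402, so e_3 = (-0.7682, -0.5121, -0.3841).

e_3 = (-0.7682, -0.5121, -0.3841)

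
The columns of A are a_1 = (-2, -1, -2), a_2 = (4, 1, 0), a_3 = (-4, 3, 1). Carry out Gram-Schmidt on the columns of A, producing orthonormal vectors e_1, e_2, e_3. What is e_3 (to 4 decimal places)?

e_3 = (-0.2357, 0.9428, -0.2357)

a_1 = (-2, -1, -2); ‖a_1‖ = 3.0000, so e_1 = (-0.6667, -0.3333, -0.6667).
e_1·a_2 = (-0.6667)·4 + (-0.3333)·1 + (-0.6667)·0 = -3.0000.
u_2 = a_2 + 3.0000·e_1 = (2.0000, 0.0000, -2.0000).
‖u_2‖ = 2.8284, so e_2 = (0.7071, 0.0000, -0.7071).
e_1·a_3 = (-0.6667)·(-4) + (-0.3333)·3 + (-0.6667)·1 = 1.0000; e_2·a_3 = 0.7071·(-4) + 0.0000·3 + (-0.7071)·1 = -3.5355.
u_3 = a_3 − 1.0000·e_1 + 3.5355·e_2 = (-0.8333, 3.3333, -0.8333).
‖u_3‖ = 3.5355, so e_3 = (-0.2357, 0.9428, -0.2357).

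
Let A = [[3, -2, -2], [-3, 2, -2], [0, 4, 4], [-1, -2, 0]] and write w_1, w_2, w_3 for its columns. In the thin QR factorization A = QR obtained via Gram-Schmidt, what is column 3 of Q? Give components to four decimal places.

q_1 = w_1/‖w_1‖ = (3, -3, 0, -1)/4.3589 = (0.6882, -0.6882, 0.0000, -0.2294).
r_{12} = q_1·w_2 = -2.2942.
u_2 = w_2 + 2.2942·q_1 = (-0.4211, 0.4211, 4.0000, -2.5263).
‖u_2‖ = 4.7683, so q_2 = (-0.0883, 0.0883, 0.8389, -0.5298).
r_{13} = q_1·w_3 = 0.0000; r_{23} = q_2·w_3 = 3.3555.
u_3 = w_3 + 0.0000·q_1 − 3.3555·q_2 = (-1.7037, -2.2963, 1.1852, 1.7778).
‖u_3‖ = 3.5694, so q_3 = (-0.4773, -0.6433, 0.3320, 0.4981).

q_3 = (-0.4773, -0.6433, 0.3320, 0.4981)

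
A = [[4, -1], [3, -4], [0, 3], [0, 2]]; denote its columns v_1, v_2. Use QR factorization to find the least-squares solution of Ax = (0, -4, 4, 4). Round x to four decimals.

q_1 = v_1/‖v_1‖ = (4, 3, 0, 0)/5.0000 = (0.8000, 0.6000, 0.0000, 0.0000).
r_{12} = q_1·v_2 = -3.2000.
u_2 = v_2 + 3.2000·q_1 = (1.5600, -2.0800, 3.0000, 2.0000).
‖u_2‖ = 4.4452, so q_2 = (0.3509, -0.4679, 0.6749, 0.4499).
Qᵀb = (-2.4000, 6.3709).
Back-substitute: x_2 = 6.3709/4.4452 = 1.4332.
x_1 = (-2.4000 + 3.2000·1.4332)/5.0000 = 0.4372.

x = (0.4372, 1.4332)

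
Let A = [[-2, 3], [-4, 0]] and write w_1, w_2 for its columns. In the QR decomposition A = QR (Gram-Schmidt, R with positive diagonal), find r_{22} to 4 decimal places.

r_{22} = 2.6833

w_1 = (-2, -4); ‖w_1‖ = 4.4721, so q_1 = (-0.4472, -0.8944).
q_1·w_2 = (-0.4472)·3 + (-0.8944)·0 = -1.3416.
u_2 = w_2 + 1.3416·q_1 = (2.4000, -1.2000).
r_{22} = ‖u_2‖ = 2.6833.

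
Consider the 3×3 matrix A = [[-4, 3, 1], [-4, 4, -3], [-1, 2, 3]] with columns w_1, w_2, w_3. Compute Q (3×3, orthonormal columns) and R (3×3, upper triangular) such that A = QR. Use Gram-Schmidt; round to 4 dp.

q_1 = w_1/‖w_1‖ = (-4, -4, -1)/5.7446 = (-0.6963, -0.6963, -0.1741).
r_{12} = q_1·w_2 = -5.2223.
u_2 = w_2 + 5.2223·q_1 = (-0.6364, 0.3636, 1.0909).
‖u_2‖ = 1.3143, so q_2 = (-0.4842, 0.2767, 0.8301).
r_{13} = q_1·w_3 = 0.8704; r_{23} = q_2·w_3 = 1.1759.
u_3 = w_3 − 0.8704·q_1 − 1.1759·q_2 = (2.1754, -2.7193, 2.1754).
‖u_3‖ = 4.1061, so q_3 = (0.5298, -0.6623, 0.5298).

Q = [[-0.6963, -0.4842, 0.5298], [-0.6963, 0.2767, -0.6623], [-0.1741, 0.8301, 0.5298]], R = [[5.7446, -5.2223, 0.8704], [0.0000, 1.3143, 1.1759], [0.0000, 0.0000, 4.1061]]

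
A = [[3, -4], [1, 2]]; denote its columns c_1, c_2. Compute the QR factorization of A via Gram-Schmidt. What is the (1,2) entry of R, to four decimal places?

c_1 = (3, 1); ‖c_1‖ = 3.1623, so q_1 = (0.9487, 0.3162).
r_{12} = q_1·c_2 = -3.1623.

r_{12} = -3.1623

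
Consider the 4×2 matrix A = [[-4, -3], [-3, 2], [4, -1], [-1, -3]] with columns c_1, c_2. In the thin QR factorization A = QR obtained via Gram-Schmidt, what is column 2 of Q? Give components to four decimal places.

q_2 = (-0.5332, 0.4980, -0.3119, -0.6086)

c_1 = (-4, -3, 4, -1); ‖c_1‖ = 6.4807, so q_1 = (-0.6172, -0.4629, 0.6172, -0.1543).
q_1·c_2 = (-0.6172)·(-3) + (-0.4629)·2 + 0.6172·(-1) + (-0.1543)·(-3) = 0.7715.
u_2 = c_2 − 0.7715·q_1 = (-2.5238, 2.3571, -1.4762, -2.8810).
‖u_2‖ = 4.7334, so q_2 = (-0.5332, 0.4980, -0.3119, -0.6086).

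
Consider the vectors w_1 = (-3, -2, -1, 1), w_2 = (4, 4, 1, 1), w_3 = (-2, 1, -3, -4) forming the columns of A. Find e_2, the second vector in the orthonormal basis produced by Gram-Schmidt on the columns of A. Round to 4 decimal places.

e_2 = (0.0000, 0.4924, -0.1231, 0.8616)

w_1 = (-3, -2, -1, 1); ‖w_1‖ = 3.8730, so e_1 = (-0.7746, -0.5164, -0.2582, 0.2582).
e_1·w_2 = (-0.7746)·4 + (-0.5164)·4 + (-0.2582)·1 + 0.2582·1 = -5.1640.
u_2 = w_2 + 5.1640·e_1 = (0.0000, 1.3333, -0.3333, 2.3333).
‖u_2‖ = 2.7080, so e_2 = (0.0000, 0.4924, -0.1231, 0.8616).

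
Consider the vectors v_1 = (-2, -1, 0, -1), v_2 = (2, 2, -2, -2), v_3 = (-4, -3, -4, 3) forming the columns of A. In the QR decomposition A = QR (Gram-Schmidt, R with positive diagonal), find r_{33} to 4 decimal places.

r_{33} = 6.0000

v_1 = (-2, -1, 0, -1); ‖v_1‖ = 2.4495, so e_1 = (-0.8165, -0.4082, 0.0000, -0.4082).
e_1·v_2 = (-0.8165)·2 + (-0.4082)·2 + 0.0000·(-2) + (-0.4082)·(-2) = -1.6330.
u_2 = v_2 + 1.6330·e_1 = (0.6667, 1.3333, -2.0000, -2.6667).
‖u_2‖ = 3.6515, so e_2 = (0.1826, 0.3651, -0.5477, -0.7303).
e_1·v_3 = (-0.8165)·(-4) + (-0.4082)·(-3) + 0.0000·(-4) + (-0.4082)·3 = 3.2660; e_2·v_3 = 0.1826·(-4) + 0.3651·(-3) + (-0.5477)·(-4) + (-0.7303)·3 = -1.8257.
u_3 = v_3 − 3.2660·e_1 + 1.8257·e_2 = (-1.0000, -1.0000, -5.0000, 3.0000).
r_{33} = ‖u_3‖ = 6.0000.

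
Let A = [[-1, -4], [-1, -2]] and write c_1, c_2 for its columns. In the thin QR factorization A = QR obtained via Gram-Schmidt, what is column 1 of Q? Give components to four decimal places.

c_1 = (-1, -1); ‖c_1‖ = 1.4142, so q_1 = (-0.7071, -0.7071).

q_1 = (-0.7071, -0.7071)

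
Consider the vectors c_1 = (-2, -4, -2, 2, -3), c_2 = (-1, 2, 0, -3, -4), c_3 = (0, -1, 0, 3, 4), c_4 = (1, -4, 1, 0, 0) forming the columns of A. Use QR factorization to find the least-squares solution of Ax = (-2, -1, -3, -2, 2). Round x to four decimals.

x = (0.1471, 0.8333, 0.9853, 0.0441)

q_1 = c_1/‖c_1‖ = (-2, -4, -2, 2, -3)/6.0828 = (-0.3288, -0.6576, -0.3288, 0.3288, -0.4932).
r_{12} = q_1·c_2 = 0.0000.
u_2 = c_2 + 0.0000·q_1 = (-1.0000, 2.0000, 0.0000, -3.0000, -4.0000).
‖u_2‖ = 5.4772, so q_2 = (-0.1826, 0.3651, 0.0000, -0.5477, -0.7303).
r_{13} = q_1·c_3 = -0.3288; r_{23} = q_2·c_3 = -4.9295.
u_3 = c_3 + 0.3288·q_1 + 4.9295·q_2 = (-1.0081, 0.5838, -0.1081, 0.4081, 0.2378).
‖u_3‖ = 1.2617, so q_3 = (-0.7990, 0.4627, -0.0857, 0.3235, 0.1885).
r_{14} = q_1·c_4 = 1.9728; r_{24} = q_2·c_4 = -1.6432; r_{34} = q_3·c_4 = -2.7355.
u_4 = c_4 − 1.9728·q_1 + 1.6432·q_2 + 2.7355·q_3 = (-0.8370, -0.8370, 1.4143, -0.6638, 0.2886).
‖u_4‖ = 1.9812, so q_4 = (-0.4225, -0.4225, 0.7138, -0.3351, 0.1457).
Qᵀb = (0.6576, -0.3651, 1.1225, 0.0874).
Back-substitute: x_4 = 0.0874/1.9812 = 0.0441.
x_3 = (1.1225 + 2.7355·0.0441)/1.2617 = 0.9853.
x_2 = (-0.3651 + 4.9295·0.9853 + 1.6432·0.0441)/5.4772 = 0.8333.
x_1 = (0.6576 + 0.0000·0.8333 + 0.3288·0.9853 − 1.9728·0.0441)/6.0828 = 0.1471.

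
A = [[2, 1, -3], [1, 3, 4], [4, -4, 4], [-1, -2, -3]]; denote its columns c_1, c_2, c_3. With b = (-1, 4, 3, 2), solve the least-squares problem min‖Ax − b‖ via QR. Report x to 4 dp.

c_1 = (2, 1, 4, -1); ‖c_1‖ = 4.6904, so q_1 = (0.4264, 0.2132, 0.8528, -0.2132).
q_1·c_2 = 0.4264·1 + 0.2132·3 + 0.8528·(-4) + (-0.2132)·(-2) = -1.9188.
u_2 = c_2 + 1.9188·q_1 = (1.8182, 3.4091, -2.3636, -2.4091).
‖u_2‖ = 5.1301, so q_2 = (0.3544, 0.6645, -0.4607, -0.4696).
q_1·c_3 = 0.4264·(-3) + 0.2132·4 + 0.8528·4 + (-0.2132)·(-3) = 3.6244; q_2·c_3 = 0.3544·(-3) + 0.6645·4 + (-0.4607)·4 + (-0.4696)·(-3) = 1.1607.
u_3 = c_3 − 3.6244·q_1 − 1.1607·q_2 = (-4.9568, 2.4560, 1.4439, -1.6822).
‖u_3‖ = 5.9596, so q_3 = (-0.8317, 0.4121, 0.2423, -0.2823).
Qᵀb = (2.5584, -0.0177, 2.6424).
Back-substitute: x_3 = 2.6424/5.9596 = 0.4434.
x_2 = (-0.0177 − 1.1607·0.4434)/5.1301 = -0.1038.
x_1 = (2.5584 + 1.9188·(-0.1038) − 3.6244·0.4434)/4.6904 = 0.1604.

x = (0.1604, -0.1038, 0.4434)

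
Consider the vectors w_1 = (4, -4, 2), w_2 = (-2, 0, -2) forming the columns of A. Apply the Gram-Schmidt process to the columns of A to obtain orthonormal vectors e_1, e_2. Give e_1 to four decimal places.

e_1 = (0.6667, -0.6667, 0.3333)

e_1 = w_1/‖w_1‖ = (4, -4, 2)/6.0000 = (0.6667, -0.6667, 0.3333).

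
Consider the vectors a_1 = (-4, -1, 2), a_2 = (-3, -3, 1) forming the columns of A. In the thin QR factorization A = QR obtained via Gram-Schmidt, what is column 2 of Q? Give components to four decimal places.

e_2 = (0.1040, -0.9571, -0.2705)

a_1 = (-4, -1, 2); ‖a_1‖ = 4.5826, so e_1 = (-0.8729, -0.2182, 0.4364).
e_1·a_2 = (-0.8729)·(-3) + (-0.2182)·(-3) + 0.4364·1 = 3.7097.
u_2 = a_2 − 3.7097·e_1 = (0.2381, -2.1905, -0.6190).
‖u_2‖ = 2.2887, so e_2 = (0.1040, -0.9571, -0.2705).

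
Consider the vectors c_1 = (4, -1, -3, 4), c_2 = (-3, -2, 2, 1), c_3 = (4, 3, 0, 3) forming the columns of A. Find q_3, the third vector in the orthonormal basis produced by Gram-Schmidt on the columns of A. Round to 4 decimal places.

q_3 = (0.1601, 0.6125, 0.6226, 0.4600)

c_1 = (4, -1, -3, 4); ‖c_1‖ = 6.4807, so q_1 = (0.6172, -0.1543, -0.4629, 0.6172).
q_1·c_2 = 0.6172·(-3) + (-0.1543)·(-2) + (-0.4629)·2 + 0.6172·1 = -1.8516.
u_2 = c_2 + 1.8516·q_1 = (-1.8571, -2.2857, 1.1429, 2.1429).
‖u_2‖ = 3.8173, so q_2 = (-0.4865, -0.5988, 0.2994, 0.5614).
q_1·c_3 = 0.6172·4 + (-0.1543)·3 + (-0.4629)·0 + 0.6172·3 = 3.8576; q_2·c_3 = (-0.4865)·4 + (-0.5988)·3 + 0.2994·0 + 0.5614·3 = -2.0583.
u_3 = c_3 − 3.8576·q_1 + 2.0583·q_2 = (0.6176, 2.3627, 2.4020, 1.7745).
‖u_3‖ = 3.8578, so q_3 = (0.1601, 0.6125, 0.6226, 0.4600).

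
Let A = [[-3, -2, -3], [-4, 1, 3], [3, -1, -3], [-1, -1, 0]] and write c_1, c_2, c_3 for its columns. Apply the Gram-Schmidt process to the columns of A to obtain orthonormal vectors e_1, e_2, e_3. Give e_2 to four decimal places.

e_2 = (-0.7559, 0.3780, -0.3780, -0.3780)

c_1 = (-3, -4, 3, -1); ‖c_1‖ = 5.9161, so e_1 = (-0.5071, -0.6761, 0.5071, -0.1690).
e_1·c_2 = (-0.5071)·(-2) + (-0.6761)·1 + 0.5071·(-1) + (-0.1690)·(-1) = 0.0000.
u_2 = c_2 − 0.0000·e_1 = (-2.0000, 1.0000, -1.0000, -1.0000).
‖u_2‖ = 2.6458, so e_2 = (-0.7559, 0.3780, -0.3780, -0.3780).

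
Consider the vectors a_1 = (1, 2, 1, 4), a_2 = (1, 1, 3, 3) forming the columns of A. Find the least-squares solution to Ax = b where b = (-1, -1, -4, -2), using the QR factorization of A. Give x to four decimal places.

a_1 = (1, 2, 1, 4); ‖a_1‖ = 4.6904, so e_1 = (0.2132, 0.4264, 0.2132, 0.8528).
e_1·a_2 = 0.2132·1 + 0.4264·1 + 0.2132·3 + 0.8528·3 = 3.8376.
u_2 = a_2 − 3.8376·e_1 = (0.1818, -0.6364, 2.1818, -0.2727).
‖u_2‖ = 2.2962, so e_2 = (0.0792, -0.2771, 0.9502, -0.1188).
Qᵀb = (-3.1980, -3.3652).
Back-substitute: x_2 = -3.3652/2.2962 = -1.4655.
x_1 = (-3.1980 − 3.8376·(-1.4655))/4.6904 = 0.5172.

x = (0.5172, -1.4655)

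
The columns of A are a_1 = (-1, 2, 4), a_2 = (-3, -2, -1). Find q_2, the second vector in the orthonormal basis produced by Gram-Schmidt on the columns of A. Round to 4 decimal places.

a_1 = (-1, 2, 4); ‖a_1‖ = 4.5826, so q_1 = (-0.2182, 0.4364, 0.8729).
q_1·a_2 = (-0.2182)·(-3) + 0.4364·(-2) + 0.8729·(-1) = -1.0911.
u_2 = a_2 + 1.0911·q_1 = (-3.2381, -1.5238, -0.0476).
‖u_2‖ = 3.5790, so q_2 = (-0.9047, -0.4258, -0.0133).

q_2 = (-0.9047, -0.4258, -0.0133)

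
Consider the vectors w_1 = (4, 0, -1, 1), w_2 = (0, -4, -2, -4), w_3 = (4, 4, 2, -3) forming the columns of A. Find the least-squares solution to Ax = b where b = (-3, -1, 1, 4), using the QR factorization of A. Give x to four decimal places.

x = (-0.1743, -0.5388, -0.6310)

w_1 = (4, 0, -1, 1); ‖w_1‖ = 4.2426, so e_1 = (0.9428, 0.0000, -0.2357, 0.2357).
e_1·w_2 = 0.9428·0 + 0.0000·(-4) + (-0.2357)·(-2) + 0.2357·(-4) = -0.4714.
u_2 = w_2 + 0.4714·e_1 = (0.4444, -4.0000, -2.1111, -3.8889).
‖u_2‖ = 5.9815, so e_2 = (0.0743, -0.6687, -0.3529, -0.6502).
e_1·w_3 = 0.9428·4 + 0.0000·4 + (-0.2357)·2 + 0.2357·(-3) = 2.5927; e_2·w_3 = 0.0743·4 + (-0.6687)·4 + (-0.3529)·2 + (-0.6502)·(-3) = -1.1331.
u_3 = w_3 − 2.5927·e_1 + 1.1331·e_2 = (1.6398, 3.2422, 2.2112, -4.3478).
‖u_3‖ = 6.0823, so e_3 = (0.2696, 0.5331, 0.3635, -0.7148).
Qᵀb = (-2.1213, -2.5078, -3.8377).
Back-substitute: x_3 = -3.8377/6.0823 = -0.6310.
x_2 = (-2.5078 + 1.1331·(-0.6310))/5.9815 = -0.5388.
x_1 = (-2.1213 + 0.4714·(-0.5388) − 2.5927·(-0.6310))/4.2426 = -0.1743.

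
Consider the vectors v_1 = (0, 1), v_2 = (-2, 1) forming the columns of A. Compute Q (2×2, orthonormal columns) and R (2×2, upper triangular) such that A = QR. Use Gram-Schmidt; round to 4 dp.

Q = [[0.0000, -1.0000], [1.0000, 0.0000]], R = [[1.0000, 1.0000], [0.0000, 2.0000]]

q_1 = v_1/‖v_1‖ = (0, 1)/1.0000 = (0.0000, 1.0000).
r_{12} = q_1·v_2 = 1.0000.
u_2 = v_2 − 1.0000·q_1 = (-2.0000, 0.0000).
‖u_2‖ = 2.0000, so q_2 = (-1.0000, 0.0000).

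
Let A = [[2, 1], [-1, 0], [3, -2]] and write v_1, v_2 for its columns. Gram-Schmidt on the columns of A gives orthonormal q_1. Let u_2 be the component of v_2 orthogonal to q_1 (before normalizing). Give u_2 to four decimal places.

u_2 = (1.5714, -0.2857, -1.1429)

q_1 = v_1/‖v_1‖ = (2, -1, 3)/3.7417 = (0.5345, -0.2673, 0.8018).
r_{12} = q_1·v_2 = -1.0690.
u_2 = v_2 + 1.0690·q_1 = (1.5714, -0.2857, -1.1429).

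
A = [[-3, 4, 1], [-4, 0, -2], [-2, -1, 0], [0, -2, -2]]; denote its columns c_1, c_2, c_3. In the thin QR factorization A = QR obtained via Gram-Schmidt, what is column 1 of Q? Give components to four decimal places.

e_1 = c_1/‖c_1‖ = (-3, -4, -2, 0)/5.3852 = (-0.5571, -0.7428, -0.3714, 0.0000).

e_1 = (-0.5571, -0.7428, -0.3714, 0.0000)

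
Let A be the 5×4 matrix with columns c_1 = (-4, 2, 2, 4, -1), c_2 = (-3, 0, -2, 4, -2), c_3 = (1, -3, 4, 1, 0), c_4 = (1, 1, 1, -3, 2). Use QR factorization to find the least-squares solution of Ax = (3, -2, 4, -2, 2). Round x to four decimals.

x = (-0.0806, -0.4468, 0.7541, 0.3277)

q_1 = c_1/‖c_1‖ = (-4, 2, 2, 4, -1)/6.4031 = (-0.6247, 0.3123, 0.3123, 0.6247, -0.1562).
r_{12} = q_1·c_2 = 4.0605.
u_2 = c_2 − 4.0605·q_1 = (-0.4634, -1.2683, -3.2683, 1.4634, -1.3659).
‖u_2‖ = 4.0635, so q_2 = (-0.1140, -0.3121, -0.8043, 0.3601, -0.3361).
r_{13} = q_1·c_3 = 0.3123; r_{23} = q_2·c_3 = -2.0348.
u_3 = c_3 − 0.3123·q_1 + 2.0348·q_2 = (0.9631, -3.7326, 2.2659, 1.5377, -0.6352).
‖u_3‖ = 4.7710, so q_3 = (0.2019, -0.7824, 0.4749, 0.3223, -0.1331).
r_{14} = q_1·c_4 = -2.1864; r_{24} = q_2·c_4 = -2.9831; r_{34} = q_3·c_4 = -1.3387.
u_4 = c_4 + 2.1864·q_1 + 2.9831·q_2 + 1.3387·q_3 = (-0.4358, -0.2955, -0.0806, -0.1284, 0.4776).
‖u_4‖ = 0.7269, so q_4 = (-0.5996, -0.4066, -0.1109, -0.1766, 0.6571).
Qᵀb = (-2.8111, -4.3276, 3.1592, 0.2382).
Back-substitute: x_4 = 0.2382/0.7269 = 0.3277.
x_3 = (3.1592 + 1.3387·0.3277)/4.7710 = 0.7541.
x_2 = (-4.3276 + 2.0348·0.7541 + 2.9831·0.3277)/4.0635 = -0.4468.
x_1 = (-2.8111 − 4.0605·(-0.4468) − 0.3123·0.7541 + 2.1864·0.3277)/6.4031 = -0.0806.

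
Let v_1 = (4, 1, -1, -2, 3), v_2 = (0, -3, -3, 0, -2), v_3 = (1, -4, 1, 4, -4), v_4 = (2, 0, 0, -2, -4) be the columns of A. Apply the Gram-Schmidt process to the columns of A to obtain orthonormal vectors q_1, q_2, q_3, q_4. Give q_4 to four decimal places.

q_4 = (0.2496, 0.3049, 0.1806, -0.5308, -0.7282)

v_1 = (4, 1, -1, -2, 3); ‖v_1‖ = 5.5678, so q_1 = (0.7184, 0.1796, -0.1796, -0.3592, 0.5388).
q_1·v_2 = 0.7184·0 + 0.1796·(-3) + (-0.1796)·(-3) + (-0.3592)·0 + 0.5388·(-2) = -1.0776.
u_2 = v_2 + 1.0776·q_1 = (0.7742, -2.8065, -3.1935, -0.3871, -1.4194).
‖u_2‖ = 4.5649, so q_2 = (0.1696, -0.6148, -0.6996, -0.0848, -0.3109).
q_1·v_3 = 0.7184·1 + 0.1796·(-4) + (-0.1796)·1 + (-0.3592)·4 + 0.5388·(-4) = -3.7717; q_2·v_3 = 0.1696·1 + (-0.6148)·(-4) + (-0.6996)·1 + (-0.0848)·4 + (-0.3109)·(-4) = 2.8337.
u_3 = v_3 + 3.7717·q_1 − 2.8337·q_2 = (3.2291, -1.5805, 2.3050, 2.8854, -1.0867).
‖u_3‖ = 5.2673, so q_3 = (0.6130, -0.3001, 0.4376, 0.5478, -0.2063).
q_1·v_4 = 0.7184·2 + 0.1796·0 + (-0.1796)·0 + (-0.3592)·(-2) + 0.5388·(-4) = 0.0000; q_2·v_4 = 0.1696·2 + (-0.6148)·0 + (-0.6996)·0 + (-0.0848)·(-2) + (-0.3109)·(-4) = 1.7525; q_3·v_4 = 0.6130·2 + (-0.3001)·0 + 0.4376·0 + 0.5478·(-2) + (-0.2063)·(-4) = 0.9557.
u_4 = v_4 + 0.0000·q_1 − 1.7525·q_2 − 0.9557·q_3 = (1.1169, 1.3642, 0.8078, -2.3749, -3.2579).
‖u_4‖ = 4.4739, so q_4 = (0.2496, 0.3049, 0.1806, -0.5308, -0.7282).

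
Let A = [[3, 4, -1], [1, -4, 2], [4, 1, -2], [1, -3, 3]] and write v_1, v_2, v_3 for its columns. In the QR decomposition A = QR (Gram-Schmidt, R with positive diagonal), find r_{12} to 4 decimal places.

v_1 = (3, 1, 4, 1); ‖v_1‖ = 5.1962, so e_1 = (0.5774, 0.1925, 0.7698, 0.1925).
r_{12} = e_1·v_2 = 1.7321.

r_{12} = 1.7321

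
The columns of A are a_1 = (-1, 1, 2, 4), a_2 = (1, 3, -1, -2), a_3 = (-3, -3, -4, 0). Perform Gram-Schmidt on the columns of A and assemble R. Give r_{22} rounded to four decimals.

q_1 = a_1/‖a_1‖ = (-1, 1, 2, 4)/4.6904 = (-0.2132, 0.2132, 0.4264, 0.8528).
r_{12} = q_1·a_2 = -1.7056.
u_2 = a_2 + 1.7056·q_1 = (0.6364, 3.3636, -0.2727, -0.5455).
r_{22} = ‖u_2‖ = 3.4772.

r_{22} = 3.4772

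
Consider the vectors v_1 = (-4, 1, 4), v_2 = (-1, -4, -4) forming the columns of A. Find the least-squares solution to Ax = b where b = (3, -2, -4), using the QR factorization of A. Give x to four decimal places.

x = (-0.7851, 0.2557)

v_1 = (-4, 1, 4); ‖v_1‖ = 5.7446, so q_1 = (-0.6963, 0.1741, 0.6963).
q_1·v_2 = (-0.6963)·(-1) + 0.1741·(-4) + 0.6963·(-4) = -2.7852.
u_2 = v_2 + 2.7852·q_1 = (-2.9394, -3.5152, -2.0606).
‖u_2‖ = 5.0242, so q_2 = (-0.5850, -0.6996, -0.4101).
Qᵀb = (-5.2223, 1.2847).
Back-substitute: x_2 = 1.2847/5.0242 = 0.2557.
x_1 = (-5.2223 + 2.7852·0.2557)/5.7446 = -0.7851.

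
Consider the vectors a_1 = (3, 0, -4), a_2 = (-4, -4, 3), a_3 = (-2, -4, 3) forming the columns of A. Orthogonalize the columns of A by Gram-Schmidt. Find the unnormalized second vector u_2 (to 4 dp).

a_1 = (3, 0, -4); ‖a_1‖ = 5.0000, so e_1 = (0.6000, 0.0000, -0.8000).
e_1·a_2 = 0.6000·(-4) + 0.0000·(-4) + (-0.8000)·3 = -4.8000.
u_2 = a_2 + 4.8000·e_1 = (-1.1200, -4.0000, -0.8400).

u_2 = (-1.1200, -4.0000, -0.8400)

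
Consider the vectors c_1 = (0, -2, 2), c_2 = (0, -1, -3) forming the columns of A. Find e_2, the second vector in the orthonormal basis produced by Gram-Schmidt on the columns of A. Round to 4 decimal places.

e_2 = (0.0000, -0.7071, -0.7071)

c_1 = (0, -2, 2); ‖c_1‖ = 2.8284, so e_1 = (0.0000, -0.7071, 0.7071).
e_1·c_2 = 0.0000·0 + (-0.7071)·(-1) + 0.7071·(-3) = -1.4142.
u_2 = c_2 + 1.4142·e_1 = (0.0000, -2.0000, -2.0000).
‖u_2‖ = 2.8284, so e_2 = (0.0000, -0.7071, -0.7071).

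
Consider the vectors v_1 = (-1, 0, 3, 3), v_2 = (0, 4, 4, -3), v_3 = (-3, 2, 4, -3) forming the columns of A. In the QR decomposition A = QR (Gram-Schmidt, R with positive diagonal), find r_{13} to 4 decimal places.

q_1 = v_1/‖v_1‖ = (-1, 0, 3, 3)/4.3589 = (-0.2294, 0.0000, 0.6882, 0.6882).
r_{13} = q_1·v_3 = 1.3765.

r_{13} = 1.3765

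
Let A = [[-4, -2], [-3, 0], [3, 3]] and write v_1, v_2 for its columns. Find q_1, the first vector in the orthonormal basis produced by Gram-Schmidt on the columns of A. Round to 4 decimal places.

v_1 = (-4, -3, 3); ‖v_1‖ = 5.8310, so q_1 = (-0.6860, -0.5145, 0.5145).

q_1 = (-0.6860, -0.5145, 0.5145)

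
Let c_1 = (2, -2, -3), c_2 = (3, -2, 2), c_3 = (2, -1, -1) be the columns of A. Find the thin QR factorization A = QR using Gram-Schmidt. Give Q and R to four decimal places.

c_1 = (2, -2, -3); ‖c_1‖ = 4.1231, so q_1 = (0.4851, -0.4851, -0.7276).
q_1·c_2 = 0.4851·3 + (-0.4851)·(-2) + (-0.7276)·2 = 0.9701.
u_2 = c_2 − 0.9701·q_1 = (2.5294, -1.5294, 2.7059).
‖u_2‖ = 4.0073, so q_2 = (0.6312, -0.3817, 0.6752).
q_1·c_3 = 0.4851·2 + (-0.4851)·(-1) + (-0.7276)·(-1) = 2.1828; q_2·c_3 = 0.6312·2 + (-0.3817)·(-1) + 0.6752·(-1) = 0.9688.
u_3 = c_3 − 2.1828·q_1 − 0.9688·q_2 = (0.3297, 0.4286, -0.0659).
‖u_3‖ = 0.5447, so q_3 = (0.6052, 0.7868, -0.1210).

Q = [[0.4851, 0.6312, 0.6052], [-0.4851, -0.3817, 0.7868], [-0.7276, 0.6752, -0.1210]], R = [[4.1231, 0.9701, 2.1828], [0.0000, 4.0073, 0.9688], [0.0000, 0.0000, 0.5447]]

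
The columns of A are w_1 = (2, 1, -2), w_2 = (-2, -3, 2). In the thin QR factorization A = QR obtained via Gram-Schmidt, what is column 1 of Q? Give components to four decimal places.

w_1 = (2, 1, -2); ‖w_1‖ = 3.0000, so q_1 = (0.6667, 0.3333, -0.6667).

q_1 = (0.6667, 0.3333, -0.6667)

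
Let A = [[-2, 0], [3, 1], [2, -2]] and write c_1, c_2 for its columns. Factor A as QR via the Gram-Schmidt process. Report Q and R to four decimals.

c_1 = (-2, 3, 2); ‖c_1‖ = 4.1231, so e_1 = (-0.4851, 0.7276, 0.4851).
e_1·c_2 = (-0.4851)·0 + 0.7276·1 + 0.4851·(-2) = -0.2425.
u_2 = c_2 + 0.2425·e_1 = (-0.1176, 1.1765, -1.8824).
‖u_2‖ = 2.2229, so e_2 = (-0.0529, 0.5293, -0.8468).

Q = [[-0.4851, -0.0529], [0.7276, 0.5293], [0.4851, -0.8468]], R = [[4.1231, -0.2425], [0.0000, 2.2229]]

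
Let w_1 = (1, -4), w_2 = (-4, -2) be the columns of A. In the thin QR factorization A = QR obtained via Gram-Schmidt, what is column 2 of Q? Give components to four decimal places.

q_2 = (-0.9701, -0.2425)

w_1 = (1, -4); ‖w_1‖ = 4.1231, so q_1 = (0.2425, -0.9701).
q_1·w_2 = 0.2425·(-4) + (-0.9701)·(-2) = 0.9701.
u_2 = w_2 − 0.9701·q_1 = (-4.2353, -1.0588).
‖u_2‖ = 4.3656, so q_2 = (-0.9701, -0.2425).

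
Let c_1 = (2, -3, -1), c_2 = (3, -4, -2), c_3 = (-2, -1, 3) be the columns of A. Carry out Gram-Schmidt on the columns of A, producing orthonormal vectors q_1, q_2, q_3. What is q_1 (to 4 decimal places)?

q_1 = (0.5345, -0.8018, -0.2673)

c_1 = (2, -3, -1); ‖c_1‖ = 3.7417, so q_1 = (0.5345, -0.8018, -0.2673).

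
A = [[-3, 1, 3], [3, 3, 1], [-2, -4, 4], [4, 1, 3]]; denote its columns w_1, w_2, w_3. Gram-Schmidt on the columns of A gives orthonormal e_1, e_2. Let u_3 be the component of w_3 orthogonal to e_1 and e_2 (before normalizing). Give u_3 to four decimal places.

u_3 = (3.6353, 1.6752, 2.8946, 2.9174)

e_1 = w_1/‖w_1‖ = (-3, 3, -2, 4)/6.1644 = (-0.4867, 0.4867, -0.3244, 0.6489).
r_{12} = e_1·w_2 = 2.9200.
u_2 = w_2 − 2.9200·e_1 = (2.4211, 1.5789, -3.0526, -0.8947).
‖u_2‖ = 4.2981, so e_2 = (0.5633, 0.3674, -0.7102, -0.2082).
r_{13} = e_1·w_3 = -0.3244; r_{23} = e_2·w_3 = -1.4082.
u_3 = w_3 + 0.3244·e_1 + 1.4082·e_2 = (3.6353, 1.6752, 2.8946, 2.9174).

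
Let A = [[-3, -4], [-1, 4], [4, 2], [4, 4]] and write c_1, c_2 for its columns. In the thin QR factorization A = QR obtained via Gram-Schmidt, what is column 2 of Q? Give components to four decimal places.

q_2 = (-0.3262, 0.9061, -0.1993, 0.1812)

q_1 = c_1/‖c_1‖ = (-3, -1, 4, 4)/6.4807 = (-0.4629, -0.1543, 0.6172, 0.6172).
r_{12} = q_1·c_2 = 4.9377.
u_2 = c_2 − 4.9377·q_1 = (-1.7143, 4.7619, -1.0476, 0.9524).
‖u_2‖ = 5.2554, so q_2 = (-0.3262, 0.9061, -0.1993, 0.1812).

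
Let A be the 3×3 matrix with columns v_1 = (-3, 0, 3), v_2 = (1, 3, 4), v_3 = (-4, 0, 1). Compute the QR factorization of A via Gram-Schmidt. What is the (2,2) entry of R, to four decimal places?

v_1 = (-3, 0, 3); ‖v_1‖ = 4.2426, so e_1 = (-0.7071, 0.0000, 0.7071).
e_1·v_2 = (-0.7071)·1 + 0.0000·3 + 0.7071·4 = 2.1213.
u_2 = v_2 − 2.1213·e_1 = (2.5000, 3.0000, 2.5000).
r_{22} = ‖u_2‖ = 4.6368.

r_{22} = 4.6368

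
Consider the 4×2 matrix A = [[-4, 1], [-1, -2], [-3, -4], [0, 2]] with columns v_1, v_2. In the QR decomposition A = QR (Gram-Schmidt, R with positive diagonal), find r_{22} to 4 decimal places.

q_1 = v_1/‖v_1‖ = (-4, -1, -3, 0)/5.0990 = (-0.7845, -0.1961, -0.5883, 0.0000).
r_{12} = q_1·v_2 = 1.9612.
u_2 = v_2 − 1.9612·q_1 = (2.5385, -1.6154, -2.8462, 2.0000).
r_{22} = ‖u_2‖ = 4.5993.

r_{22} = 4.5993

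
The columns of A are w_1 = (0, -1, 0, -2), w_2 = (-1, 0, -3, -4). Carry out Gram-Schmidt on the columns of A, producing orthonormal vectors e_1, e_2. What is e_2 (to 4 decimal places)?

e_1 = w_1/‖w_1‖ = (0, -1, 0, -2)/2.2361 = (0.0000, -0.4472, 0.0000, -0.8944).
r_{12} = e_1·w_2 = 3.5777.
u_2 = w_2 − 3.5777·e_1 = (-1.0000, 1.6000, -3.0000, -0.8000).
‖u_2‖ = 3.6332, so e_2 = (-0.2752, 0.4404, -0.8257, -0.2202).

e_2 = (-0.2752, 0.4404, -0.8257, -0.2202)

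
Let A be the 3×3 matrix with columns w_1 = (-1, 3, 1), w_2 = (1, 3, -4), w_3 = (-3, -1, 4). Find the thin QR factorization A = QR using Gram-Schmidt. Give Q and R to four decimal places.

w_1 = (-1, 3, 1); ‖w_1‖ = 3.3166, so e_1 = (-0.3015, 0.9045, 0.3015).
e_1·w_2 = (-0.3015)·1 + 0.9045·3 + 0.3015·(-4) = 1.2060.
u_2 = w_2 − 1.2060·e_1 = (1.3636, 1.9091, -4.3636).
‖u_2‖ = 4.9543, so e_2 = (0.2752, 0.3853, -0.8808).
e_1·w_3 = (-0.3015)·(-3) + 0.9045·(-1) + 0.3015·4 = 1.2060; e_2·w_3 = 0.2752·(-3) + 0.3853·(-1) + (-0.8808)·4 = -4.7341.
u_3 = w_3 − 1.2060·e_1 + 4.7341·e_2 = (-1.3333, -0.2667, -0.5333).
‖u_3‖ = 1.4606, so e_3 = (-0.9129, -0.1826, -0.3651).

Q = [[-0.3015, 0.2752, -0.9129], [0.9045, 0.3853, -0.1826], [0.3015, -0.8808, -0.3651]], R = [[3.3166, 1.2060, 1.2060], [0.0000, 4.9543, -4.7341], [0.0000, 0.0000, 1.4606]]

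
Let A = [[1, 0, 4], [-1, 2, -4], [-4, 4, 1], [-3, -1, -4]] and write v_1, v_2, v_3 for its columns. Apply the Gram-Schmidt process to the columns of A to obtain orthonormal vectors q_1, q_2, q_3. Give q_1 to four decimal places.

v_1 = (1, -1, -4, -3); ‖v_1‖ = 5.1962, so q_1 = (0.1925, -0.1925, -0.7698, -0.5774).

q_1 = (0.1925, -0.1925, -0.7698, -0.5774)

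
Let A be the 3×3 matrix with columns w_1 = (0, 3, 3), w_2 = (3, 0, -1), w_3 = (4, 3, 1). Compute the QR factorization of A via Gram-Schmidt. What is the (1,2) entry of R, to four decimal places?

r_{12} = -0.7071

q_1 = w_1/‖w_1‖ = (0, 3, 3)/4.2426 = (0.0000, 0.7071, 0.7071).
r_{12} = q_1·w_2 = -0.7071.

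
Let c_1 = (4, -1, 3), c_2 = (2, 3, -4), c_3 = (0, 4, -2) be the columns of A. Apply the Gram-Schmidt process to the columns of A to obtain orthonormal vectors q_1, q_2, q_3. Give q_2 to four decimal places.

q_2 = (0.5909, 0.5244, -0.6131)

c_1 = (4, -1, 3); ‖c_1‖ = 5.0990, so q_1 = (0.7845, -0.1961, 0.5883).
q_1·c_2 = 0.7845·2 + (-0.1961)·3 + 0.5883·(-4) = -1.3728.
u_2 = c_2 + 1.3728·q_1 = (3.0769, 2.7308, -3.1923).
‖u_2‖ = 5.2072, so q_2 = (0.5909, 0.5244, -0.6131).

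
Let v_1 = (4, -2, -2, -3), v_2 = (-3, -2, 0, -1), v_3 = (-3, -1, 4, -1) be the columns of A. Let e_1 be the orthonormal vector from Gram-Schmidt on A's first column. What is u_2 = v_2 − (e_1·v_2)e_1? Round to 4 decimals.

v_1 = (4, -2, -2, -3); ‖v_1‖ = 5.7446, so e_1 = (0.6963, -0.3482, -0.3482, -0.5222).
e_1·v_2 = 0.6963·(-3) + (-0.3482)·(-2) + (-0.3482)·0 + (-0.5222)·(-1) = -0.8704.
u_2 = v_2 + 0.8704·e_1 = (-2.3939, -2.3030, -0.3030, -1.4545).

u_2 = (-2.3939, -2.3030, -0.3030, -1.4545)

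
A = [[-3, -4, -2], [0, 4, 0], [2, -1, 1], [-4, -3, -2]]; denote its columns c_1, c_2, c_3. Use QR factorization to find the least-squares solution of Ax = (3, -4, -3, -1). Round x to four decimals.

c_1 = (-3, 0, 2, -4); ‖c_1‖ = 5.3852, so q_1 = (-0.5571, 0.0000, 0.3714, -0.7428).
q_1·c_2 = (-0.5571)·(-4) + 0.0000·4 + 0.3714·(-1) + (-0.7428)·(-3) = 4.0853.
u_2 = c_2 − 4.0853·q_1 = (-1.7241, 4.0000, -2.5172, 0.0345).
‖u_2‖ = 5.0309, so q_2 = (-0.3427, 0.7951, -0.5004, 0.0069).
q_1·c_3 = (-0.5571)·(-2) + 0.0000·0 + 0.3714·1 + (-0.7428)·(-2) = 2.9711; q_2·c_3 = (-0.3427)·(-2) + 0.7951·0 + (-0.5004)·1 + 0.0069·(-2) = 0.1714.
u_3 = c_3 − 2.9711·q_1 − 0.1714·q_2 = (-0.2861, -0.1362, -0.0177, 0.2057).
‖u_3‖ = 0.3782, so q_3 = (-0.7564, -0.3602, -0.0468, 0.5439).
Qᵀb = (-2.0426, -2.7142, -1.2319).
Back-substitute: x_3 = -1.2319/0.3782 = -3.2571.
x_2 = (-2.7142 − 0.1714·(-3.2571))/5.0309 = -0.4286.
x_1 = (-2.0426 − 4.0853·(-0.4286) − 2.9711·(-3.2571))/5.3852 = 1.7429.

x = (1.7429, -0.4286, -3.2571)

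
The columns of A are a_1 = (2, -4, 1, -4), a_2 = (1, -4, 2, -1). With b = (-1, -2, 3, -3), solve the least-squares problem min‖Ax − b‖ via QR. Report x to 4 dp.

x = (0.3277, 0.3697)

a_1 = (2, -4, 1, -4); ‖a_1‖ = 6.0828, so q_1 = (0.3288, -0.6576, 0.1644, -0.6576).
q_1·a_2 = 0.3288·1 + (-0.6576)·(-4) + 0.1644·2 + (-0.6576)·(-1) = 3.9456.
u_2 = a_2 − 3.9456·q_1 = (-0.2973, -1.4054, 1.3514, 1.5946).
‖u_2‖ = 2.5362, so q_2 = (-0.1172, -0.5541, 0.5328, 0.6287).
Qᵀb = (3.4524, 0.9378).
Back-substitute: x_2 = 0.9378/2.5362 = 0.3697.
x_1 = (3.4524 − 3.9456·0.3697)/6.0828 = 0.3277.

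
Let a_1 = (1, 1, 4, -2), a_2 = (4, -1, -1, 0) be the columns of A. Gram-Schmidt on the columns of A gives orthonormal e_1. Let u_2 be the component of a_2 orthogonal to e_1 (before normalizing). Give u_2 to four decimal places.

a_1 = (1, 1, 4, -2); ‖a_1‖ = 4.6904, so e_1 = (0.2132, 0.2132, 0.8528, -0.4264).
e_1·a_2 = 0.2132·4 + 0.2132·(-1) + 0.8528·(-1) + (-0.4264)·0 = -0.2132.
u_2 = a_2 + 0.2132·e_1 = (4.0455, -0.9545, -0.8182, -0.0909).

u_2 = (4.0455, -0.9545, -0.8182, -0.0909)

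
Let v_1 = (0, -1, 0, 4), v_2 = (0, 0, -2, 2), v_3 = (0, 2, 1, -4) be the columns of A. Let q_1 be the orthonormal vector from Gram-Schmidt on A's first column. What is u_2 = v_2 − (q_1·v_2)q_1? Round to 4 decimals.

v_1 = (0, -1, 0, 4); ‖v_1‖ = 4.1231, so q_1 = (0.0000, -0.2425, 0.0000, 0.9701).
q_1·v_2 = 0.0000·0 + (-0.2425)·0 + 0.0000·(-2) + 0.9701·2 = 1.9403.
u_2 = v_2 − 1.9403·q_1 = (0.0000, 0.4706, -2.0000, 0.1176).

u_2 = (0.0000, 0.4706, -2.0000, 0.1176)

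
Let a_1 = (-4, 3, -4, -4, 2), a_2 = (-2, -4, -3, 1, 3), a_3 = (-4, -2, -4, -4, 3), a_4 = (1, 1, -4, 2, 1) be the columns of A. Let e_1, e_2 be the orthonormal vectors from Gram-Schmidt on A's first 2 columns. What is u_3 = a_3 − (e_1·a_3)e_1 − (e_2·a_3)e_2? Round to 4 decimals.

u_3 = (0.0518, -1.3392, 0.7244, -1.9662, -0.3712)

e_1 = a_1/‖a_1‖ = (-4, 3, -4, -4, 2)/7.8102 = (-0.5121, 0.3841, -0.5121, -0.5121, 0.2561).
r_{12} = e_1·a_2 = 1.2804.
u_2 = a_2 − 1.2804·e_1 = (-1.3443, -4.4918, -2.3443, 1.6557, 2.6721).
‖u_2‖ = 6.1123, so e_2 = (-0.2199, -0.7349, -0.3835, 0.2709, 0.4372).
r_{13} = e_1·a_3 = 6.1458; r_{23} = e_2·a_3 = 4.1115.
u_3 = a_3 − 6.1458·e_1 − 4.1115·e_2 = (0.0518, -1.3392, 0.7244, -1.9662, -0.3712).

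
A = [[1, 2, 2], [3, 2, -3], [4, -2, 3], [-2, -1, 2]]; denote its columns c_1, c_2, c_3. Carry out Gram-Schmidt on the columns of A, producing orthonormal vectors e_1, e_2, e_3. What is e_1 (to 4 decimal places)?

c_1 = (1, 3, 4, -2); ‖c_1‖ = 5.4772, so e_1 = (0.1826, 0.5477, 0.7303, -0.3651).

e_1 = (0.1826, 0.5477, 0.7303, -0.3651)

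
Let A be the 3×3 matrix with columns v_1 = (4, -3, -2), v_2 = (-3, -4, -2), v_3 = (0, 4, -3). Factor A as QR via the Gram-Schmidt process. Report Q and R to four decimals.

e_1 = v_1/‖v_1‖ = (4, -3, -2)/5.3852 = (0.7428, -0.5571, -0.3714).
r_{12} = e_1·v_2 = 0.7428.
u_2 = v_2 − 0.7428·e_1 = (-3.5517, -3.5862, -1.7241).
‖u_2‖ = 5.3337, so e_2 = (-0.6659, -0.6724, -0.3233).
r_{13} = e_1·v_3 = -1.1142; r_{23} = e_2·v_3 = -1.7197.
u_3 = v_3 + 1.1142·e_1 + 1.7197·e_2 = (-0.3176, 2.2230, -3.9697).
‖u_3‖ = 4.5608, so e_3 = (-0.0696, 0.4874, -0.8704).

Q = [[0.7428, -0.6659, -0.0696], [-0.5571, -0.6724, 0.4874], [-0.3714, -0.3233, -0.8704]], R = [[5.3852, 0.7428, -1.1142], [0.0000, 5.3337, -1.7197], [0.0000, 0.0000, 4.5608]]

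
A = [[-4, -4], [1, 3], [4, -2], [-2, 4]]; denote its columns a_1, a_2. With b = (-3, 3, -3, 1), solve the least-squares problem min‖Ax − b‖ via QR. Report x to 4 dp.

a_1 = (-4, 1, 4, -2); ‖a_1‖ = 6.0828, so q_1 = (-0.6576, 0.1644, 0.6576, -0.3288).
q_1·a_2 = (-0.6576)·(-4) + 0.1644·3 + 0.6576·(-2) + (-0.3288)·4 = 0.4932.
u_2 = a_2 − 0.4932·q_1 = (-3.6757, 2.9189, -2.3243, 4.1622).
‖u_2‖ = 6.6900, so q_2 = (-0.5494, 0.4363, -0.3474, 0.6221).
Qᵀb = (0.1644, 4.6216).
Back-substitute: x_2 = 4.6216/6.6900 = 0.6908.
x_1 = (0.1644 − 0.4932·0.6908)/6.0828 = -0.0290.

x = (-0.0290, 0.6908)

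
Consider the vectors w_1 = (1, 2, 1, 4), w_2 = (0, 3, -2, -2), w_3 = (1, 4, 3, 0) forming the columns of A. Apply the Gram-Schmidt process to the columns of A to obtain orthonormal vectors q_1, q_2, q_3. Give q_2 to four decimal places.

q_1 = w_1/‖w_1‖ = (1, 2, 1, 4)/4.6904 = (0.2132, 0.4264, 0.2132, 0.8528).
r_{12} = q_1·w_2 = -0.8528.
u_2 = w_2 + 0.8528·q_1 = (0.1818, 3.3636, -1.8182, -1.2727).
‖u_2‖ = 4.0339, so q_2 = (0.0451, 0.8338, -0.4507, -0.3155).

q_2 = (0.0451, 0.8338, -0.4507, -0.3155)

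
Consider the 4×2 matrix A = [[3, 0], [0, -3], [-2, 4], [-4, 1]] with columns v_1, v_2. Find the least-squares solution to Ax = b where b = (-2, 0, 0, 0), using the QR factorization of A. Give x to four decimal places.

e_1 = v_1/‖v_1‖ = (3, 0, -2, -4)/5.3852 = (0.5571, 0.0000, -0.3714, -0.7428).
r_{12} = e_1·v_2 = -2.2283.
u_2 = v_2 + 2.2283·e_1 = (1.2414, -3.0000, 3.1724, -0.6552).
‖u_2‖ = 4.5863, so e_2 = (0.2707, -0.6541, 0.6917, -0.1429).
Qᵀb = (-1.1142, -0.5413).
Back-substitute: x_2 = -0.5413/4.5863 = -0.1180.
x_1 = (-1.1142 + 2.2283·(-0.1180))/5.3852 = -0.2557.

x = (-0.2557, -0.1180)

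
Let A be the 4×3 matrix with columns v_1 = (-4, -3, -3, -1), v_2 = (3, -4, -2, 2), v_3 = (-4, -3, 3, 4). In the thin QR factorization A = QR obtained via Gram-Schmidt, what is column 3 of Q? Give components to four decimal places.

v_1 = (-4, -3, -3, -1); ‖v_1‖ = 5.9161, so e_1 = (-0.6761, -0.5071, -0.5071, -0.1690).
e_1·v_2 = (-0.6761)·3 + (-0.5071)·(-4) + (-0.5071)·(-2) + (-0.1690)·2 = 0.6761.
u_2 = v_2 − 0.6761·e_1 = (3.4571, -3.6571, -1.6571, 2.1143).
‖u_2‖ = 5.7046, so e_2 = (0.6060, -0.6411, -0.2905, 0.3706).
e_1·v_3 = (-0.6761)·(-4) + (-0.5071)·(-3) + (-0.5071)·3 + (-0.1690)·4 = 2.0284; e_2·v_3 = 0.6060·(-4) + (-0.6411)·(-3) + (-0.2905)·3 + 0.3706·4 = 0.1102.
u_3 = v_3 − 2.0284·e_1 − 0.1102·e_2 = (-2.6953, -1.9008, 4.0606, 4.3020).
‖u_3‖ = 6.7730, so e_3 = (-0.3980, -0.2806, 0.5995, 0.6352).

e_3 = (-0.3980, -0.2806, 0.5995, 0.6352)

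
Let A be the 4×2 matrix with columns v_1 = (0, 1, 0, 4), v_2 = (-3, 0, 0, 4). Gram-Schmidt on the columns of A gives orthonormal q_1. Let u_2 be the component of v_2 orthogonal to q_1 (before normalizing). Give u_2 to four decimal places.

v_1 = (0, 1, 0, 4); ‖v_1‖ = 4.1231, so q_1 = (0.0000, 0.2425, 0.0000, 0.9701).
q_1·v_2 = 0.0000·(-3) + 0.2425·0 + 0.0000·0 + 0.9701·4 = 3.8806.
u_2 = v_2 − 3.8806·q_1 = (-3.0000, -0.9412, 0.0000, 0.2353).

u_2 = (-3.0000, -0.9412, 0.0000, 0.2353)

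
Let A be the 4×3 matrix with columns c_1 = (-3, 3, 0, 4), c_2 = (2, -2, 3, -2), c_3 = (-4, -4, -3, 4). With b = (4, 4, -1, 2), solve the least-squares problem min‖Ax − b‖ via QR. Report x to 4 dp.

c_1 = (-3, 3, 0, 4); ‖c_1‖ = 5.8310, so e_1 = (-0.5145, 0.5145, 0.0000, 0.6860).
e_1·c_2 = (-0.5145)·2 + 0.5145·(-2) + 0.0000·3 + 0.6860·(-2) = -3.4300.
u_2 = c_2 + 3.4300·e_1 = (0.2353, -0.2353, 3.0000, 0.3529).
‖u_2‖ = 3.0390, so e_2 = (0.0774, -0.0774, 0.9872, 0.1161).
e_1·c_3 = (-0.5145)·(-4) + 0.5145·(-4) + 0.0000·(-3) + 0.6860·4 = 2.7440; e_2·c_3 = 0.0774·(-4) + (-0.0774)·(-4) + 0.9872·(-3) + 0.1161·4 = -2.4970.
u_3 = c_3 − 2.7440·e_1 + 2.4970·e_2 = (-2.3949, -5.6051, -0.5350, 2.4076).
‖u_3‖ = 6.5754, so e_3 = (-0.3642, -0.8524, -0.0814, 0.3662).
Qᵀb = (1.3720, -0.7549, -4.0529).
Back-substitute: x_3 = -4.0529/6.5754 = -0.6164.
x_2 = (-0.7549 + 2.4970·(-0.6164))/3.0390 = -0.7549.
x_1 = (1.3720 + 3.4300·(-0.7549) − 2.7440·(-0.6164))/5.8310 = 0.0813.

x = (0.0813, -0.7549, -0.6164)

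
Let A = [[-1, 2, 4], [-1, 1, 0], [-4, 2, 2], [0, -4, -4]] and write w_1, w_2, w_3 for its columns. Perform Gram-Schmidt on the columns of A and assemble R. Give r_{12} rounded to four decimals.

r_{12} = -2.5927

w_1 = (-1, -1, -4, 0); ‖w_1‖ = 4.2426, so q_1 = (-0.2357, -0.2357, -0.9428, 0.0000).
r_{12} = q_1·w_2 = -2.5927.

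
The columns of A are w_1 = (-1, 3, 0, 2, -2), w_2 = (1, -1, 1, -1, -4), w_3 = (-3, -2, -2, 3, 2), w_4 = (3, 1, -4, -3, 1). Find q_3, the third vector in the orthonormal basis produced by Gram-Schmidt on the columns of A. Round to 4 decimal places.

q_3 = (-0.5064, -0.6164, -0.2888, 0.5014, -0.1700)

w_1 = (-1, 3, 0, 2, -2); ‖w_1‖ = 4.2426, so q_1 = (-0.2357, 0.7071, 0.0000, 0.4714, -0.4714).
q_1·w_2 = (-0.2357)·1 + 0.7071·(-1) + 0.0000·1 + 0.4714·(-1) + (-0.4714)·(-4) = 0.4714.
u_2 = w_2 − 0.4714·q_1 = (1.1111, -1.3333, 1.0000, -1.2222, -3.7778).
‖u_2‖ = 4.4472, so q_2 = (0.2498, -0.2998, 0.2249, -0.2748, -0.8495).
q_1·w_3 = (-0.2357)·(-3) + 0.7071·(-2) + 0.0000·(-2) + 0.4714·3 + (-0.4714)·2 = -0.2357; q_2·w_3 = 0.2498·(-3) + (-0.2998)·(-2) + 0.2249·(-2) + (-0.2748)·3 + (-0.8495)·2 = -3.1230.
u_3 = w_3 + 0.2357·q_1 + 3.1230·q_2 = (-2.2753, -2.7697, -1.2978, 2.2528, -0.7640).
‖u_3‖ = 4.4934, so q_3 = (-0.5064, -0.6164, -0.2888, 0.5014, -0.1700).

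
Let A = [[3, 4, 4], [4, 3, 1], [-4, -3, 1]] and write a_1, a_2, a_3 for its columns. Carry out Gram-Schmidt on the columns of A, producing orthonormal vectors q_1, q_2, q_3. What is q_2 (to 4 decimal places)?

a_1 = (3, 4, -4); ‖a_1‖ = 6.4031, so q_1 = (0.4685, 0.6247, -0.6247).
q_1·a_2 = 0.4685·4 + 0.6247·3 + (-0.6247)·(-3) = 5.6223.
u_2 = a_2 − 5.6223·q_1 = (1.3659, -0.5122, 0.5122).
‖u_2‖ = 1.5460, so q_2 = (0.8835, -0.3313, 0.3313).

q_2 = (0.8835, -0.3313, 0.3313)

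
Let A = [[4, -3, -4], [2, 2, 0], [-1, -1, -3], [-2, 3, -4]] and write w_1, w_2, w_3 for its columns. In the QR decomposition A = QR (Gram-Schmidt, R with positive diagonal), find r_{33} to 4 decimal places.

r_{33} = 6.3238

q_1 = w_1/‖w_1‖ = (4, 2, -1, -2)/5.0000 = (0.8000, 0.4000, -0.2000, -0.4000).
r_{12} = q_1·w_2 = -2.6000.
u_2 = w_2 + 2.6000·q_1 = (-0.9200, 3.0400, -1.5200, 1.9600).
‖u_2‖ = 4.0299, so q_2 = (-0.2283, 0.7544, -0.3772, 0.4864).
r_{13} = q_1·w_3 = -1.0000; r_{23} = q_2·w_3 = 0.0993.
u_3 = w_3 + 1.0000·q_1 − 0.0993·q_2 = (-3.1773, 0.3251, -3.1626, -4.4483).
r_{33} = ‖u_3‖ = 6.3238.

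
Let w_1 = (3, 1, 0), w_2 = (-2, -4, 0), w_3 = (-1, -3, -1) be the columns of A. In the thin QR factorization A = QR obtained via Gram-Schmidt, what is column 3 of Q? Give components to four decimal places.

w_1 = (3, 1, 0); ‖w_1‖ = 3.1623, so q_1 = (0.9487, 0.3162, 0.0000).
q_1·w_2 = 0.9487·(-2) + 0.3162·(-4) + 0.0000·0 = -3.1623.
u_2 = w_2 + 3.1623·q_1 = (1.0000, -3.0000, 0.0000).
‖u_2‖ = 3.1623, so q_2 = (0.3162, -0.9487, 0.0000).
q_1·w_3 = 0.9487·(-1) + 0.3162·(-3) + 0.0000·(-1) = -1.8974; q_2·w_3 = 0.3162·(-1) + (-0.9487)·(-3) + 0.0000·(-1) = 2.5298.
u_3 = w_3 + 1.8974·q_1 − 2.5298·q_2 = (0.0000, 0.0000, -1.0000).
‖u_3‖ = 1.0000, so q_3 = (0.0000, 0.0000, -1.0000).

q_3 = (0.0000, 0.0000, -1.0000)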